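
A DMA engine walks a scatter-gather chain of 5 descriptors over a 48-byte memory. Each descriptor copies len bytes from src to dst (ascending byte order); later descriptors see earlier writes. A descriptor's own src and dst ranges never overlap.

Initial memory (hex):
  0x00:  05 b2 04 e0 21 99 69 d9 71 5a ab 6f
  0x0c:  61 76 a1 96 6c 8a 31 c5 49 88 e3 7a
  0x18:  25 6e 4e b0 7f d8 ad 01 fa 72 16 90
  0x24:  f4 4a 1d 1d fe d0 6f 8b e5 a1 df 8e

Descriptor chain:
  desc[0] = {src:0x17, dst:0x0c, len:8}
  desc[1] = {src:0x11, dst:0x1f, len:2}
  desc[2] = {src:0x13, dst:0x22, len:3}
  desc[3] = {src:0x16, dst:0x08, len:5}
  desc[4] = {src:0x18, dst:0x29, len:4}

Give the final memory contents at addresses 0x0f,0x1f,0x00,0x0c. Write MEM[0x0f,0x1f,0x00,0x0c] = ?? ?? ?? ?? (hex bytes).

MEM[0x0f,0x1f,0x00,0x0c] = 4e 7f 05 4e

#0 dst[0x0c+8] := {0x7a,0x25,0x6e,0x4e,0xb0,0x7f,0xd8,0xad}
#1 dst[0x1f+2] := {0x7f,0xd8}
#2 dst[0x22+3] := {0xad,0x49,0x88}
#3 dst[0x08+5] := {0xe3,0x7a,0x25,0x6e,0x4e}
#4 dst[0x29+4] := {0x25,0x6e,0x4e,0xb0}
query mem[0x0f]=0x4e, mem[0x1f]=0x7f, mem[0x00]=0x05, mem[0x0c]=0x4e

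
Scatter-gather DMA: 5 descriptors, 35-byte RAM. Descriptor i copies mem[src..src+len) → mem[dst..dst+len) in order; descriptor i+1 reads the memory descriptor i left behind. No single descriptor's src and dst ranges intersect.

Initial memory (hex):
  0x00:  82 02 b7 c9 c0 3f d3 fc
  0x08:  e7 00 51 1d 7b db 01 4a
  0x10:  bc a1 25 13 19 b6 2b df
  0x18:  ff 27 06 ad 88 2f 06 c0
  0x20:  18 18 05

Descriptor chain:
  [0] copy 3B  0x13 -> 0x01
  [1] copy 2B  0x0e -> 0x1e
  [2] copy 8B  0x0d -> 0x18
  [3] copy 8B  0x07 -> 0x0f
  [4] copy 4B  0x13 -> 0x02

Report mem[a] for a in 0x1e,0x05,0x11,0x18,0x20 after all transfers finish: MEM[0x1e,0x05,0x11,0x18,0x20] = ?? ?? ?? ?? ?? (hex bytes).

MEM[0x1e,0x05,0x11,0x18,0x20] = 13 01 00 db 18

[0] 0x13->0x01 len=3 : 13 19 b6
[1] 0x0e->0x1e len=2 : 01 4a
[2] 0x0d->0x18 len=8 : db 01 4a bc a1 25 13 19
[3] 0x07->0x0f len=8 : fc e7 00 51 1d 7b db 01
[4] 0x13->0x02 len=4 : 1d 7b db 01
query mem[0x1e]=0x13, mem[0x05]=0x01, mem[0x11]=0x00, mem[0x18]=0xdb, mem[0x20]=0x18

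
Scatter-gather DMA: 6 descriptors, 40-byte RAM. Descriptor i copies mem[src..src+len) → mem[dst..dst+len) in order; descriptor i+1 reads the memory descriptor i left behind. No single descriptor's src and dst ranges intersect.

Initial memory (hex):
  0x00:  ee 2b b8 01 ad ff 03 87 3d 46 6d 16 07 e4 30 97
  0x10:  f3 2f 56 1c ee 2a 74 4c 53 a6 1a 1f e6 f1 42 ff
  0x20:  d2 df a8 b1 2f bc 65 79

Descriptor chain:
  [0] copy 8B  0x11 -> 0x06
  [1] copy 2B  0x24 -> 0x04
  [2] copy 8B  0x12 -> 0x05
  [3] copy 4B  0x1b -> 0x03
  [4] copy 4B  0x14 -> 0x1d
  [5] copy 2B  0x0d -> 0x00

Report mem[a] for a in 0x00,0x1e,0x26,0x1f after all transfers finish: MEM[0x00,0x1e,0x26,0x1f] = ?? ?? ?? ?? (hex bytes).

#0 dst[0x06+8] := {0x2f,0x56,0x1c,0xee,0x2a,0x74,0x4c,0x53}
#1 dst[0x04+2] := {0x2f,0xbc}
#2 dst[0x05+8] := {0x56,0x1c,0xee,0x2a,0x74,0x4c,0x53,0xa6}
#3 dst[0x03+4] := {0x1f,0xe6,0xf1,0x42}
#4 dst[0x1d+4] := {0xee,0x2a,0x74,0x4c}
#5 dst[0x00+2] := {0x53,0x30}
query mem[0x00]=0x53, mem[0x1e]=0x2a, mem[0x26]=0x65, mem[0x1f]=0x74

MEM[0x00,0x1e,0x26,0x1f] = 53 2a 65 74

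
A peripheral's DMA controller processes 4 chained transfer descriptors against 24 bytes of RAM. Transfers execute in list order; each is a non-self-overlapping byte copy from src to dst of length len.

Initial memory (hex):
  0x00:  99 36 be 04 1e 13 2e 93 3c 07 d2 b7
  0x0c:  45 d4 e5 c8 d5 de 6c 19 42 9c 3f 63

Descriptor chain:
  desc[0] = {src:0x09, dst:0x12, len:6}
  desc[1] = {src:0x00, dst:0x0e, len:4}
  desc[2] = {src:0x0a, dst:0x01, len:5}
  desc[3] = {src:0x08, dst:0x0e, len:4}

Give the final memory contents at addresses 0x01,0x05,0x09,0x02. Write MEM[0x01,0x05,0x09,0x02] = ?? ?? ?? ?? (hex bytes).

MEM[0x01,0x05,0x09,0x02] = d2 99 07 b7

#0 dst[0x12+6] := {0x07,0xd2,0xb7,0x45,0xd4,0xe5}
#1 dst[0x0e+4] := {0x99,0x36,0xbe,0x04}
#2 dst[0x01+5] := {0xd2,0xb7,0x45,0xd4,0x99}
#3 dst[0x0e+4] := {0x3c,0x07,0xd2,0xb7}
query mem[0x01]=0xd2, mem[0x05]=0x99, mem[0x09]=0x07, mem[0x02]=0xb7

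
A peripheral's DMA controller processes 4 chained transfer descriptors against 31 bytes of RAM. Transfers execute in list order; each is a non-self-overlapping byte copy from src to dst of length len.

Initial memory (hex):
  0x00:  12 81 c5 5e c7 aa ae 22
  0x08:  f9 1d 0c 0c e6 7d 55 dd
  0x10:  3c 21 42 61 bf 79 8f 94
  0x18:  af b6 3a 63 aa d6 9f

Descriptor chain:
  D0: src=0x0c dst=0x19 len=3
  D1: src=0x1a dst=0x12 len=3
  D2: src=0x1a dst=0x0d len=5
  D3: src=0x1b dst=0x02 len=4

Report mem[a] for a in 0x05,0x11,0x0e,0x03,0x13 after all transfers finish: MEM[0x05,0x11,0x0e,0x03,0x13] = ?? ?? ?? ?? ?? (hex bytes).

#0 dst[0x19+3] := {0xe6,0x7d,0x55}
#1 dst[0x12+3] := {0x7d,0x55,0xaa}
#2 dst[0x0d+5] := {0x7d,0x55,0xaa,0xd6,0x9f}
#3 dst[0x02+4] := {0x55,0xaa,0xd6,0x9f}
query mem[0x05]=0x9f, mem[0x11]=0x9f, mem[0x0e]=0x55, mem[0x03]=0xaa, mem[0x13]=0x55

MEM[0x05,0x11,0x0e,0x03,0x13] = 9f 9f 55 aa 55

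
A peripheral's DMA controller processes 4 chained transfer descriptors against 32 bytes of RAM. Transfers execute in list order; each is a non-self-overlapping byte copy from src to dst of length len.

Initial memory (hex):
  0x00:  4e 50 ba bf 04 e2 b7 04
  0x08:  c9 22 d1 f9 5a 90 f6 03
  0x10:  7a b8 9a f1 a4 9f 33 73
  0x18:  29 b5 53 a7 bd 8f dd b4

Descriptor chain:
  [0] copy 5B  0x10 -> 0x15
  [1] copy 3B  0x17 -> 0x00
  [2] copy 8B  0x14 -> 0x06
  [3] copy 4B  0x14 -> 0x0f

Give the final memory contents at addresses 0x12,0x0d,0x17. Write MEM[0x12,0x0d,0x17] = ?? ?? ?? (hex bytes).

[0] 0x10->0x15 len=5 : 7a b8 9a f1 a4
[1] 0x17->0x00 len=3 : 9a f1 a4
[2] 0x14->0x06 len=8 : a4 7a b8 9a f1 a4 53 a7
[3] 0x14->0x0f len=4 : a4 7a b8 9a
query mem[0x12]=0x9a, mem[0x0d]=0xa7, mem[0x17]=0x9a

MEM[0x12,0x0d,0x17] = 9a a7 9a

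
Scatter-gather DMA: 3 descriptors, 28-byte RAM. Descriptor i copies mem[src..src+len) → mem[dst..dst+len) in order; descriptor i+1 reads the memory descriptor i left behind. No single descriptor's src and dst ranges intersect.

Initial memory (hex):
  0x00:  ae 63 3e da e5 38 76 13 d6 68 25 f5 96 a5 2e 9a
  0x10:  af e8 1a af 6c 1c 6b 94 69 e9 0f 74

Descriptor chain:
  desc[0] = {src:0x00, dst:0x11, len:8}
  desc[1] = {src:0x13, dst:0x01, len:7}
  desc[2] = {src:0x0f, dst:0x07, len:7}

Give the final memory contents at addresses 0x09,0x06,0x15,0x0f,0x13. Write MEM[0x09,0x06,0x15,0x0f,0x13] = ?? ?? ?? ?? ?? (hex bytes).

MEM[0x09,0x06,0x15,0x0f,0x13] = ae 13 e5 9a 3e

D0: mem[0x11..0x18] <- [ae 63 3e da e5 38 76 13]
D1: mem[0x01..0x07] <- [3e da e5 38 76 13 e9]
D2: mem[0x07..0x0d] <- [9a af ae 63 3e da e5]
query mem[0x09]=0xae, mem[0x06]=0x13, mem[0x15]=0xe5, mem[0x0f]=0x9a, mem[0x13]=0x3e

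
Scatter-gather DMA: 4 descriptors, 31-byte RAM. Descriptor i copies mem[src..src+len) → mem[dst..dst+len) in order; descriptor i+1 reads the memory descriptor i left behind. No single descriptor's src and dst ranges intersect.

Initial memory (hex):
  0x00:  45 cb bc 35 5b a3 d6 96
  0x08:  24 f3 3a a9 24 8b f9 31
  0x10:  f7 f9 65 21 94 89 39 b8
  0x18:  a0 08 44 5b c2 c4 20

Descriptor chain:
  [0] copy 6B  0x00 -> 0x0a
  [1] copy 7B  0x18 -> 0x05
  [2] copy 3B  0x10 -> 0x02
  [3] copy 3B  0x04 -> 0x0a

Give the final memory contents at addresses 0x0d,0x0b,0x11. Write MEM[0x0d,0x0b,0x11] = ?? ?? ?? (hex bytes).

[0] 0x00->0x0a len=6 : 45 cb bc 35 5b a3
[1] 0x18->0x05 len=7 : a0 08 44 5b c2 c4 20
[2] 0x10->0x02 len=3 : f7 f9 65
[3] 0x04->0x0a len=3 : 65 a0 08
query mem[0x0d]=0x35, mem[0x0b]=0xa0, mem[0x11]=0xf9

MEM[0x0d,0x0b,0x11] = 35 a0 f9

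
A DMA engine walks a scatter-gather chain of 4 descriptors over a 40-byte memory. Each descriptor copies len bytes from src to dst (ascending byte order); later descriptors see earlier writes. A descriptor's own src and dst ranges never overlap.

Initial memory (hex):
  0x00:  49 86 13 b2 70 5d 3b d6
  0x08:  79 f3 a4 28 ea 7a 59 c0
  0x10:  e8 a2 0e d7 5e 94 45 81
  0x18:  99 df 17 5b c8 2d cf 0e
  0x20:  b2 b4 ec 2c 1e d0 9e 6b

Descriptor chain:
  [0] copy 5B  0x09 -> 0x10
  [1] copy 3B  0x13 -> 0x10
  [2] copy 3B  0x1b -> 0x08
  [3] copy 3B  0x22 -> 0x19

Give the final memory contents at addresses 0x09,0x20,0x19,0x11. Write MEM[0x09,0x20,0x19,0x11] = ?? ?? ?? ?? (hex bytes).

MEM[0x09,0x20,0x19,0x11] = c8 b2 ec 7a

[0] 0x09->0x10 len=5 : f3 a4 28 ea 7a
[1] 0x13->0x10 len=3 : ea 7a 94
[2] 0x1b->0x08 len=3 : 5b c8 2d
[3] 0x22->0x19 len=3 : ec 2c 1e
query mem[0x09]=0xc8, mem[0x20]=0xb2, mem[0x19]=0xec, mem[0x11]=0x7a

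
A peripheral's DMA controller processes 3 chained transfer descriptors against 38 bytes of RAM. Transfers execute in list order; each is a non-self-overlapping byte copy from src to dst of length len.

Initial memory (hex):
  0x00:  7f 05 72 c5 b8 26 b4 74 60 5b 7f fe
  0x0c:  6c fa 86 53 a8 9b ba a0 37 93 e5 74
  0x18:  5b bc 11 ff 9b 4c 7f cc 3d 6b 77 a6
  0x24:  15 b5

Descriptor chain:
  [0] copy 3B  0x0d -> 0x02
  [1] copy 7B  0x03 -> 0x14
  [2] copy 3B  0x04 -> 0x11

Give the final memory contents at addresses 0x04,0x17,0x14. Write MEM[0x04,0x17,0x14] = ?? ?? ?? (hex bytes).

MEM[0x04,0x17,0x14] = 53 b4 86

[0] 0x0d->0x02 len=3 : fa 86 53
[1] 0x03->0x14 len=7 : 86 53 26 b4 74 60 5b
[2] 0x04->0x11 len=3 : 53 26 b4
query mem[0x04]=0x53, mem[0x17]=0xb4, mem[0x14]=0x86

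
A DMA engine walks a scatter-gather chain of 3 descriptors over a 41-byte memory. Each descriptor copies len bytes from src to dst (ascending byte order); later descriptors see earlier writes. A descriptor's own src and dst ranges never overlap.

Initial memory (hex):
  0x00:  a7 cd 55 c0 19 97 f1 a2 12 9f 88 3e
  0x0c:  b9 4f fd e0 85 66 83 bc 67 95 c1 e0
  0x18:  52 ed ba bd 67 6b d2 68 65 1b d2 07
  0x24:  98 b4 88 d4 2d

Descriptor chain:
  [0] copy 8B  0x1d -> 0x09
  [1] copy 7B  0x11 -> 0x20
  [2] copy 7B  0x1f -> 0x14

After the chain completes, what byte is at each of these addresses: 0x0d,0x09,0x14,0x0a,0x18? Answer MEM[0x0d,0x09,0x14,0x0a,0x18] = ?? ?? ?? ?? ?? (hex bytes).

#0 dst[0x09+8] := {0x6b,0xd2,0x68,0x65,0x1b,0xd2,0x07,0x98}
#1 dst[0x20+7] := {0x66,0x83,0xbc,0x67,0x95,0xc1,0xe0}
#2 dst[0x14+7] := {0x68,0x66,0x83,0xbc,0x67,0x95,0xc1}
query mem[0x0d]=0x1b, mem[0x09]=0x6b, mem[0x14]=0x68, mem[0x0a]=0xd2, mem[0x18]=0x67

MEM[0x0d,0x09,0x14,0x0a,0x18] = 1b 6b 68 d2 67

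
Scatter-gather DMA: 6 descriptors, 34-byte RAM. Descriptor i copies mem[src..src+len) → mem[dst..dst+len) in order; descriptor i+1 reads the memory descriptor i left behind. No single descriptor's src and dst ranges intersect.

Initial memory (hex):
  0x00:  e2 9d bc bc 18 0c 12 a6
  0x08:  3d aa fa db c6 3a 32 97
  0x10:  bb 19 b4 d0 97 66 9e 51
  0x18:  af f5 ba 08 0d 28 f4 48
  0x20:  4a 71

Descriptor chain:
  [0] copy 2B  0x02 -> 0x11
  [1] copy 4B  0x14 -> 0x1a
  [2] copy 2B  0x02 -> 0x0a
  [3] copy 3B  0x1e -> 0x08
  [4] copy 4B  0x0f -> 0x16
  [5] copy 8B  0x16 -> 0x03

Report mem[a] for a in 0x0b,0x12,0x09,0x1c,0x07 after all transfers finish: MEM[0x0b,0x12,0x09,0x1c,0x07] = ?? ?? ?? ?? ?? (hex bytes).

MEM[0x0b,0x12,0x09,0x1c,0x07] = bc bc 9e 9e 97

#0 dst[0x11+2] := {0xbc,0xbc}
#1 dst[0x1a+4] := {0x97,0x66,0x9e,0x51}
#2 dst[0x0a+2] := {0xbc,0xbc}
#3 dst[0x08+3] := {0xf4,0x48,0x4a}
#4 dst[0x16+4] := {0x97,0xbb,0xbc,0xbc}
#5 dst[0x03+8] := {0x97,0xbb,0xbc,0xbc,0x97,0x66,0x9e,0x51}
query mem[0x0b]=0xbc, mem[0x12]=0xbc, mem[0x09]=0x9e, mem[0x1c]=0x9e, mem[0x07]=0x97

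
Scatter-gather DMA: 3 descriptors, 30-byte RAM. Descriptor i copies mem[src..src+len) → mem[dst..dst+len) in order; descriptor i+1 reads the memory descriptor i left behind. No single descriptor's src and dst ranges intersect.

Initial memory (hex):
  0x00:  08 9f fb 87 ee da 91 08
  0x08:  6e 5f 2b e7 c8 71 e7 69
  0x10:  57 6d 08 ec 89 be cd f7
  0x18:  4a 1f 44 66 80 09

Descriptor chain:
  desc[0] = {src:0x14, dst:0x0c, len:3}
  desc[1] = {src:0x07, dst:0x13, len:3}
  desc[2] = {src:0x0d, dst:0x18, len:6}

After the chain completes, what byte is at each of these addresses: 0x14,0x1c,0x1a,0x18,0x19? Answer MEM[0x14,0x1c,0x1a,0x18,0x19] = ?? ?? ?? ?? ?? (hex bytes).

MEM[0x14,0x1c,0x1a,0x18,0x19] = 6e 6d 69 be cd

  after D0: wrote 3B at 0x0c = 89becd
  after D1: wrote 3B at 0x13 = 086e5f
  after D2: wrote 6B at 0x18 = becd69576d08
query mem[0x14]=0x6e, mem[0x1c]=0x6d, mem[0x1a]=0x69, mem[0x18]=0xbe, mem[0x19]=0xcd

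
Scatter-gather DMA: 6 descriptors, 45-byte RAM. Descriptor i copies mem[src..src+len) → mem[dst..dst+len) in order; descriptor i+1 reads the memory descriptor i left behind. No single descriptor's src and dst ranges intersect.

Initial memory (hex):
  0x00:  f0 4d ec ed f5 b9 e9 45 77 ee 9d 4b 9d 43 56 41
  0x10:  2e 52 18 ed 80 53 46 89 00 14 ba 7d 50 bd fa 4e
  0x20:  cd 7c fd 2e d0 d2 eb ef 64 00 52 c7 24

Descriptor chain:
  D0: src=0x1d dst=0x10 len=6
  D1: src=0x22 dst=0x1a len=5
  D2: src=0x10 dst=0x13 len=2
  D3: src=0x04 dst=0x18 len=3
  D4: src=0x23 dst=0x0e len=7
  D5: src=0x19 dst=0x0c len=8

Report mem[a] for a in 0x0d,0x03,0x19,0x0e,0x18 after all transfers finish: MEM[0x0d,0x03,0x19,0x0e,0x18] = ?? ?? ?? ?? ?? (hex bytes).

  after D0: wrote 6B at 0x10 = bdfa4ecd7cfd
  after D1: wrote 5B at 0x1a = fd2ed0d2eb
  after D2: wrote 2B at 0x13 = bdfa
  after D3: wrote 3B at 0x18 = f5b9e9
  after D4: wrote 7B at 0x0e = 2ed0d2ebef6400
  after D5: wrote 8B at 0x0c = b9e92ed0d2eb4ecd
query mem[0x0d]=0xe9, mem[0x03]=0xed, mem[0x19]=0xb9, mem[0x0e]=0x2e, mem[0x18]=0xf5

MEM[0x0d,0x03,0x19,0x0e,0x18] = e9 ed b9 2e f5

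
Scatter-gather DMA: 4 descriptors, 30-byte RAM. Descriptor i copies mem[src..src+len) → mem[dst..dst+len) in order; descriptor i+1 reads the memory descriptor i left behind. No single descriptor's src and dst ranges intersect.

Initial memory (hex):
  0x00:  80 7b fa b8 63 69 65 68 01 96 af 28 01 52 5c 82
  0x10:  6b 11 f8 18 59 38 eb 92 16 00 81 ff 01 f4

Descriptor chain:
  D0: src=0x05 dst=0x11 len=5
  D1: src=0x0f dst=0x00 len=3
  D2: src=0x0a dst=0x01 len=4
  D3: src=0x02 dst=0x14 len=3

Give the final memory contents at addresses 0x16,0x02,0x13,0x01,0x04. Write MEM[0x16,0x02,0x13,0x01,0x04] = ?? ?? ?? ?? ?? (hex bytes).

MEM[0x16,0x02,0x13,0x01,0x04] = 52 28 68 af 52

[0] 0x05->0x11 len=5 : 69 65 68 01 96
[1] 0x0f->0x00 len=3 : 82 6b 69
[2] 0x0a->0x01 len=4 : af 28 01 52
[3] 0x02->0x14 len=3 : 28 01 52
query mem[0x16]=0x52, mem[0x02]=0x28, mem[0x13]=0x68, mem[0x01]=0xaf, mem[0x04]=0x52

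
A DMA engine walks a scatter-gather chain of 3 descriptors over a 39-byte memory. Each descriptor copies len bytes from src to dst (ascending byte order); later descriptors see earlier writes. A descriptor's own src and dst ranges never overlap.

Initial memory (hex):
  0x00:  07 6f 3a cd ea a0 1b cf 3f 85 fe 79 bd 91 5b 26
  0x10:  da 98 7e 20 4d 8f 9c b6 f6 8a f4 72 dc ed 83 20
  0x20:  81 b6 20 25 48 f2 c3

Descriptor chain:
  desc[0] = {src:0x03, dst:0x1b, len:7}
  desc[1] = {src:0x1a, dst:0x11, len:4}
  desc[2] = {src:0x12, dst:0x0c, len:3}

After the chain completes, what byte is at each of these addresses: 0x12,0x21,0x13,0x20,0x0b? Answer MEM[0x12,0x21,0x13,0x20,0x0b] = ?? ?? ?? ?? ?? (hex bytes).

MEM[0x12,0x21,0x13,0x20,0x0b] = cd 85 ea 3f 79

D0: mem[0x1b..0x21] <- [cd ea a0 1b cf 3f 85]
D1: mem[0x11..0x14] <- [f4 cd ea a0]
D2: mem[0x0c..0x0e] <- [cd ea a0]
query mem[0x12]=0xcd, mem[0x21]=0x85, mem[0x13]=0xea, mem[0x20]=0x3f, mem[0x0b]=0x79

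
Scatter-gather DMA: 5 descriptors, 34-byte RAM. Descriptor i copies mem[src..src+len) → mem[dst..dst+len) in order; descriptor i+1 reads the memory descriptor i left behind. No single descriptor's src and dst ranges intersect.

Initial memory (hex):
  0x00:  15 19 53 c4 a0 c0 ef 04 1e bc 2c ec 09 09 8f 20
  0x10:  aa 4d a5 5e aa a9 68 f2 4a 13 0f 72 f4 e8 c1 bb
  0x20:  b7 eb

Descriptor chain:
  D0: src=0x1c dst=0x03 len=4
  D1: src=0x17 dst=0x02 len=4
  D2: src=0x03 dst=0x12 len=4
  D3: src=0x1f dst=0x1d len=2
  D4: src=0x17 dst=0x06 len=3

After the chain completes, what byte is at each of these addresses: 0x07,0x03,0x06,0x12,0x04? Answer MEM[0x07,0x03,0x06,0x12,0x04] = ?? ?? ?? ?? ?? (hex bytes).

MEM[0x07,0x03,0x06,0x12,0x04] = 4a 4a f2 4a 13

D0: mem[0x03..0x06] <- [f4 e8 c1 bb]
D1: mem[0x02..0x05] <- [f2 4a 13 0f]
D2: mem[0x12..0x15] <- [4a 13 0f bb]
D3: mem[0x1d..0x1e] <- [bb b7]
D4: mem[0x06..0x08] <- [f2 4a 13]
query mem[0x07]=0x4a, mem[0x03]=0x4a, mem[0x06]=0xf2, mem[0x12]=0x4a, mem[0x04]=0x13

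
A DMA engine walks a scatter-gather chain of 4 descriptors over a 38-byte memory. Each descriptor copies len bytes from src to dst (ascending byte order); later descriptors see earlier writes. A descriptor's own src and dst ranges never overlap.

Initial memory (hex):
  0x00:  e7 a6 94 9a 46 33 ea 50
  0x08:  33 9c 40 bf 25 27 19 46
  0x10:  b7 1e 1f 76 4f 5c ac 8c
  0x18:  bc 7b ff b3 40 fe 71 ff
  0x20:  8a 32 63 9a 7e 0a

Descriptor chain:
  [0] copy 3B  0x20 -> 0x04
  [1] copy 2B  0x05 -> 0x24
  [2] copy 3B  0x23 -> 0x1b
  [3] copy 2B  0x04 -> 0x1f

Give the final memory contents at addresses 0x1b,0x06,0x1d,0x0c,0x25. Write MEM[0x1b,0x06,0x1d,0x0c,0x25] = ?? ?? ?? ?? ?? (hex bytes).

MEM[0x1b,0x06,0x1d,0x0c,0x25] = 9a 63 63 25 63

D0: mem[0x04..0x06] <- [8a 32 63]
D1: mem[0x24..0x25] <- [32 63]
D2: mem[0x1b..0x1d] <- [9a 32 63]
D3: mem[0x1f..0x20] <- [8a 32]
query mem[0x1b]=0x9a, mem[0x06]=0x63, mem[0x1d]=0x63, mem[0x0c]=0x25, mem[0x25]=0x63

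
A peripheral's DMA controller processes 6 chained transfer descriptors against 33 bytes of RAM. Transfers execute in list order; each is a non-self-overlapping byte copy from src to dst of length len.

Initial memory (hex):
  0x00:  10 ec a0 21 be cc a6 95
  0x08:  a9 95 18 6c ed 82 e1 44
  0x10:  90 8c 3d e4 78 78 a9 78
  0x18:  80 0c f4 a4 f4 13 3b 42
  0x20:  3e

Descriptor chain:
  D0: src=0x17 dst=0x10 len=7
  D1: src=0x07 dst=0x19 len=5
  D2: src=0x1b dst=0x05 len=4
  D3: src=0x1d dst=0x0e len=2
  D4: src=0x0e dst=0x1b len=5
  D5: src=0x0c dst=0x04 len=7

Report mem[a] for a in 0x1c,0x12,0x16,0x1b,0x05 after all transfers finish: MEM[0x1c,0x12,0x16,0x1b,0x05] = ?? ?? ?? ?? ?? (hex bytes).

[0] 0x17->0x10 len=7 : 78 80 0c f4 a4 f4 13
[1] 0x07->0x19 len=5 : 95 a9 95 18 6c
[2] 0x1b->0x05 len=4 : 95 18 6c 3b
[3] 0x1d->0x0e len=2 : 6c 3b
[4] 0x0e->0x1b len=5 : 6c 3b 78 80 0c
[5] 0x0c->0x04 len=7 : ed 82 6c 3b 78 80 0c
query mem[0x1c]=0x3b, mem[0x12]=0x0c, mem[0x16]=0x13, mem[0x1b]=0x6c, mem[0x05]=0x82

MEM[0x1c,0x12,0x16,0x1b,0x05] = 3b 0c 13 6c 82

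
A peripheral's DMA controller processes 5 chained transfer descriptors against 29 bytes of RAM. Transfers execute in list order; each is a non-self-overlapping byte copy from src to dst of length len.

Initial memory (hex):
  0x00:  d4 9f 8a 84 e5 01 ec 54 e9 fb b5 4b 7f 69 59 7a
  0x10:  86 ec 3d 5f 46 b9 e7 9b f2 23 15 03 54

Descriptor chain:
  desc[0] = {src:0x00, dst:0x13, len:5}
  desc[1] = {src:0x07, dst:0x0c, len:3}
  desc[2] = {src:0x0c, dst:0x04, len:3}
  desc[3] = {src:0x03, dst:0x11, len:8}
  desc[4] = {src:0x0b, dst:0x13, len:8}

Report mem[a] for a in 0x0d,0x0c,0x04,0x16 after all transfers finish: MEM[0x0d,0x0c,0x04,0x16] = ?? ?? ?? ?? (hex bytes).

MEM[0x0d,0x0c,0x04,0x16] = e9 54 54 fb

  after D0: wrote 5B at 0x13 = d49f8a84e5
  after D1: wrote 3B at 0x0c = 54e9fb
  after D2: wrote 3B at 0x04 = 54e9fb
  after D3: wrote 8B at 0x11 = 8454e9fb54e9fbb5
  after D4: wrote 8B at 0x13 = 4b54e9fb7a868454
query mem[0x0d]=0xe9, mem[0x0c]=0x54, mem[0x04]=0x54, mem[0x16]=0xfb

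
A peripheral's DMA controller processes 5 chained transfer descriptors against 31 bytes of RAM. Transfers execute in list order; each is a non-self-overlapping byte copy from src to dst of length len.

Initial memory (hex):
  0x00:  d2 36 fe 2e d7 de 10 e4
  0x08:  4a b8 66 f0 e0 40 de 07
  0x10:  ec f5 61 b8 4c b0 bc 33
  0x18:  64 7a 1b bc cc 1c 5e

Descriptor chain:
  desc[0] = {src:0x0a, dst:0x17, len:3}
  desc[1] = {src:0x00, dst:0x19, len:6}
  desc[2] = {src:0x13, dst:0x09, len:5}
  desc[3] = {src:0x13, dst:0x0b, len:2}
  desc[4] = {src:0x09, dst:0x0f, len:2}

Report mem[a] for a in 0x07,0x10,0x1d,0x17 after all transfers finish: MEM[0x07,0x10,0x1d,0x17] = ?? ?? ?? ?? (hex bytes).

D0: mem[0x17..0x19] <- [66 f0 e0]
D1: mem[0x19..0x1e] <- [d2 36 fe 2e d7 de]
D2: mem[0x09..0x0d] <- [b8 4c b0 bc 66]
D3: mem[0x0b..0x0c] <- [b8 4c]
D4: mem[0x0f..0x10] <- [b8 4c]
query mem[0x07]=0xe4, mem[0x10]=0x4c, mem[0x1d]=0xd7, mem[0x17]=0x66

MEM[0x07,0x10,0x1d,0x17] = e4 4c d7 66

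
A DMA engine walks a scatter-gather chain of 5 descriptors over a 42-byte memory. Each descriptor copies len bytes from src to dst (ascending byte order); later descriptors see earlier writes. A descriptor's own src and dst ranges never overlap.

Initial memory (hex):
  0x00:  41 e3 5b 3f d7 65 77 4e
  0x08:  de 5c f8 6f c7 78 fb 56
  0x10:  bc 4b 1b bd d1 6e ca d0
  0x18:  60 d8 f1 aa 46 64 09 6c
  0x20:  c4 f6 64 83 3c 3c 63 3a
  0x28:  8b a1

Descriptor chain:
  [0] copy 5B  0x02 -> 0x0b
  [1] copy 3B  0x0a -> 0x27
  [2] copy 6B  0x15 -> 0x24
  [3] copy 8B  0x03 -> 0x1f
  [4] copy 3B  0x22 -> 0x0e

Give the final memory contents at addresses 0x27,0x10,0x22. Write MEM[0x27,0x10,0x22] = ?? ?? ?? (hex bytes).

#0 dst[0x0b+5] := {0x5b,0x3f,0xd7,0x65,0x77}
#1 dst[0x27+3] := {0xf8,0x5b,0x3f}
#2 dst[0x24+6] := {0x6e,0xca,0xd0,0x60,0xd8,0xf1}
#3 dst[0x1f+8] := {0x3f,0xd7,0x65,0x77,0x4e,0xde,0x5c,0xf8}
#4 dst[0x0e+3] := {0x77,0x4e,0xde}
query mem[0x27]=0x60, mem[0x10]=0xde, mem[0x22]=0x77

MEM[0x27,0x10,0x22] = 60 de 77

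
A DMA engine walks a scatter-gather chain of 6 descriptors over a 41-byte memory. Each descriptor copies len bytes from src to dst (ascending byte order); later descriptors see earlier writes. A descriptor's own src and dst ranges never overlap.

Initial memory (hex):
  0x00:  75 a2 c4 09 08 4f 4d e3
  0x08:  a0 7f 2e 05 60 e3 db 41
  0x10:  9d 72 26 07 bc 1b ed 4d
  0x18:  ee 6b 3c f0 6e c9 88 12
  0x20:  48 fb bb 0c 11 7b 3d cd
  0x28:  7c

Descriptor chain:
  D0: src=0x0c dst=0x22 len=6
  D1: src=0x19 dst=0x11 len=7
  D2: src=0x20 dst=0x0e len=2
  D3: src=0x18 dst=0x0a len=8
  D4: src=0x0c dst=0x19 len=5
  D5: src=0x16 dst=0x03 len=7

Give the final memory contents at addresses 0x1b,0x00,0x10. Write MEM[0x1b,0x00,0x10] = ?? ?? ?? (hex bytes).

MEM[0x1b,0x00,0x10] = 6e 75 88

D0: mem[0x22..0x27] <- [60 e3 db 41 9d 72]
D1: mem[0x11..0x17] <- [6b 3c f0 6e c9 88 12]
D2: mem[0x0e..0x0f] <- [48 fb]
D3: mem[0x0a..0x11] <- [ee 6b 3c f0 6e c9 88 12]
D4: mem[0x19..0x1d] <- [3c f0 6e c9 88]
D5: mem[0x03..0x09] <- [88 12 ee 3c f0 6e c9]
query mem[0x1b]=0x6e, mem[0x00]=0x75, mem[0x10]=0x88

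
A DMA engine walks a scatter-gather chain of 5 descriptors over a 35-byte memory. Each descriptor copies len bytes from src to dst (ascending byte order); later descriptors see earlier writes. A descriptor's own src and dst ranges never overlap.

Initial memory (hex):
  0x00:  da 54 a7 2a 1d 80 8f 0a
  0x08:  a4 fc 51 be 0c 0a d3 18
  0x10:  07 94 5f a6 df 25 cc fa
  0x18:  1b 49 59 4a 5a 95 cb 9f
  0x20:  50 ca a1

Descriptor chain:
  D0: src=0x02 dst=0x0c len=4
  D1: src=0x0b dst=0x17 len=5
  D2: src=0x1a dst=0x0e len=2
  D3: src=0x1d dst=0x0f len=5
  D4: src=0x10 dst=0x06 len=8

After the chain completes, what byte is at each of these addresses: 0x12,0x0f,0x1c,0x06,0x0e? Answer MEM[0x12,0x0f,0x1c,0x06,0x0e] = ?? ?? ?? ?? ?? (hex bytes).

[0] 0x02->0x0c len=4 : a7 2a 1d 80
[1] 0x0b->0x17 len=5 : be a7 2a 1d 80
[2] 0x1a->0x0e len=2 : 1d 80
[3] 0x1d->0x0f len=5 : 95 cb 9f 50 ca
[4] 0x10->0x06 len=8 : cb 9f 50 ca df 25 cc be
query mem[0x12]=0x50, mem[0x0f]=0x95, mem[0x1c]=0x5a, mem[0x06]=0xcb, mem[0x0e]=0x1d

MEM[0x12,0x0f,0x1c,0x06,0x0e] = 50 95 5a cb 1d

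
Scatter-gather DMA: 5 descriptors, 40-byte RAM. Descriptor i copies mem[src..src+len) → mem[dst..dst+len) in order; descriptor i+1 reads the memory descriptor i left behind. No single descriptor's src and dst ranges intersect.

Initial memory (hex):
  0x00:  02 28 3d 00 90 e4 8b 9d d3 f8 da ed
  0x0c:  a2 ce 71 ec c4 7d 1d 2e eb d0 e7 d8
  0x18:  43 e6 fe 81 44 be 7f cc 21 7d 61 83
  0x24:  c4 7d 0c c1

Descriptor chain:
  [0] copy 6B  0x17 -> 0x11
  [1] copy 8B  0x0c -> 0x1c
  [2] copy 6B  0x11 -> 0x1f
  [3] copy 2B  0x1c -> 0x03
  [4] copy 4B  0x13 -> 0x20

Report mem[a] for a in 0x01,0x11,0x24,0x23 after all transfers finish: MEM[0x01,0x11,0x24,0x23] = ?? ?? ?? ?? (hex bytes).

D0: mem[0x11..0x16] <- [d8 43 e6 fe 81 44]
D1: mem[0x1c..0x23] <- [a2 ce 71 ec c4 d8 43 e6]
D2: mem[0x1f..0x24] <- [d8 43 e6 fe 81 44]
D3: mem[0x03..0x04] <- [a2 ce]
D4: mem[0x20..0x23] <- [e6 fe 81 44]
query mem[0x01]=0x28, mem[0x11]=0xd8, mem[0x24]=0x44, mem[0x23]=0x44

MEM[0x01,0x11,0x24,0x23] = 28 d8 44 44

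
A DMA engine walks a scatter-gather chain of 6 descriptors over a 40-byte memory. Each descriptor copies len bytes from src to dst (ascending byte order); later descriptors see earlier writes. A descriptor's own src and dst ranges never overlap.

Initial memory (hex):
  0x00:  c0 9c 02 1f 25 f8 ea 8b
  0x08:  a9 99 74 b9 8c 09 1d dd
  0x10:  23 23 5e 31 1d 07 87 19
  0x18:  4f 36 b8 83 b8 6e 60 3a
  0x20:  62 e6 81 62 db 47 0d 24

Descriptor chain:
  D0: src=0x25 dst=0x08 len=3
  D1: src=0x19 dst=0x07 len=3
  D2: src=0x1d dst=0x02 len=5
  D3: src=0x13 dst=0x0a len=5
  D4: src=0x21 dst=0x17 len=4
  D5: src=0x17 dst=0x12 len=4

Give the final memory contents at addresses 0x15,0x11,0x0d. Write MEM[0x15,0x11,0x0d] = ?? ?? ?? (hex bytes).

[0] 0x25->0x08 len=3 : 47 0d 24
[1] 0x19->0x07 len=3 : 36 b8 83
[2] 0x1d->0x02 len=5 : 6e 60 3a 62 e6
[3] 0x13->0x0a len=5 : 31 1d 07 87 19
[4] 0x21->0x17 len=4 : e6 81 62 db
[5] 0x17->0x12 len=4 : e6 81 62 db
query mem[0x15]=0xdb, mem[0x11]=0x23, mem[0x0d]=0x87

MEM[0x15,0x11,0x0d] = db 23 87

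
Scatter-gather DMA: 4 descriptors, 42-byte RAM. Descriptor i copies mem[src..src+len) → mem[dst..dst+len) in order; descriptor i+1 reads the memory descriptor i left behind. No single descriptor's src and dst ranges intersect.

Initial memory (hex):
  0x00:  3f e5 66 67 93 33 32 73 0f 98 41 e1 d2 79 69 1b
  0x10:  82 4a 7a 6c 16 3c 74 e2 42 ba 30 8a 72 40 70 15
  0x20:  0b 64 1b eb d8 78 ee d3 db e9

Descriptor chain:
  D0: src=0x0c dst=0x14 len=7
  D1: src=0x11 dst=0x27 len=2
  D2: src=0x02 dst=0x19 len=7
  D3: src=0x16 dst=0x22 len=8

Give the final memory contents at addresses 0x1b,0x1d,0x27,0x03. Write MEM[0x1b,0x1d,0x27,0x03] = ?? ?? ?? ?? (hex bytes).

MEM[0x1b,0x1d,0x27,0x03] = 93 32 93 67

#0 dst[0x14+7] := {0xd2,0x79,0x69,0x1b,0x82,0x4a,0x7a}
#1 dst[0x27+2] := {0x4a,0x7a}
#2 dst[0x19+7] := {0x66,0x67,0x93,0x33,0x32,0x73,0x0f}
#3 dst[0x22+8] := {0x69,0x1b,0x82,0x66,0x67,0x93,0x33,0x32}
query mem[0x1b]=0x93, mem[0x1d]=0x32, mem[0x27]=0x93, mem[0x03]=0x67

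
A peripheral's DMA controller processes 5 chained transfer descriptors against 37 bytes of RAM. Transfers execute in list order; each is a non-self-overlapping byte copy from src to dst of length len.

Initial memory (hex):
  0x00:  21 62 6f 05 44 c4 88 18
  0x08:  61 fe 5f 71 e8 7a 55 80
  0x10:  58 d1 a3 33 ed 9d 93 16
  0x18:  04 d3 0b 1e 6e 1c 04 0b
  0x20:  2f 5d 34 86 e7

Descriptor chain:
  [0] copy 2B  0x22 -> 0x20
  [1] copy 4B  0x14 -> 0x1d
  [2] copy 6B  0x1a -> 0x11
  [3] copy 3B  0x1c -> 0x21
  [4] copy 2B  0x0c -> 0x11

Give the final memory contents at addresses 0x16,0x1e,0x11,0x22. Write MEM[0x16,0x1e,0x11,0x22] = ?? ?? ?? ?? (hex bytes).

MEM[0x16,0x1e,0x11,0x22] = 93 9d e8 ed

  after D0: wrote 2B at 0x20 = 3486
  after D1: wrote 4B at 0x1d = ed9d9316
  after D2: wrote 6B at 0x11 = 0b1e6eed9d93
  after D3: wrote 3B at 0x21 = 6eed9d
  after D4: wrote 2B at 0x11 = e87a
query mem[0x16]=0x93, mem[0x1e]=0x9d, mem[0x11]=0xe8, mem[0x22]=0xed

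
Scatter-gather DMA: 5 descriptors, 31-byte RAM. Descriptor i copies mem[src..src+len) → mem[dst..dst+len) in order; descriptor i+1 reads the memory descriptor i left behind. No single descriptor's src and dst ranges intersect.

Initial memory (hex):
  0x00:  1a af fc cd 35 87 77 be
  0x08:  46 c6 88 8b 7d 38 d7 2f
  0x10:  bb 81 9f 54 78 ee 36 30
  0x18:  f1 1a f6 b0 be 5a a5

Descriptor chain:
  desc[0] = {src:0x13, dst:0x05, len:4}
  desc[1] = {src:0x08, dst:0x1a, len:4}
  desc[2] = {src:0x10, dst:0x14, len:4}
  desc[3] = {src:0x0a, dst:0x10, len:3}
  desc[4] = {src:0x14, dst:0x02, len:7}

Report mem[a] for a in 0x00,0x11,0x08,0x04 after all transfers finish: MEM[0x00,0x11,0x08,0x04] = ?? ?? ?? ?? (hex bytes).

  after D0: wrote 4B at 0x05 = 5478ee36
  after D1: wrote 4B at 0x1a = 36c6888b
  after D2: wrote 4B at 0x14 = bb819f54
  after D3: wrote 3B at 0x10 = 888b7d
  after D4: wrote 7B at 0x02 = bb819f54f11a36
query mem[0x00]=0x1a, mem[0x11]=0x8b, mem[0x08]=0x36, mem[0x04]=0x9f

MEM[0x00,0x11,0x08,0x04] = 1a 8b 36 9f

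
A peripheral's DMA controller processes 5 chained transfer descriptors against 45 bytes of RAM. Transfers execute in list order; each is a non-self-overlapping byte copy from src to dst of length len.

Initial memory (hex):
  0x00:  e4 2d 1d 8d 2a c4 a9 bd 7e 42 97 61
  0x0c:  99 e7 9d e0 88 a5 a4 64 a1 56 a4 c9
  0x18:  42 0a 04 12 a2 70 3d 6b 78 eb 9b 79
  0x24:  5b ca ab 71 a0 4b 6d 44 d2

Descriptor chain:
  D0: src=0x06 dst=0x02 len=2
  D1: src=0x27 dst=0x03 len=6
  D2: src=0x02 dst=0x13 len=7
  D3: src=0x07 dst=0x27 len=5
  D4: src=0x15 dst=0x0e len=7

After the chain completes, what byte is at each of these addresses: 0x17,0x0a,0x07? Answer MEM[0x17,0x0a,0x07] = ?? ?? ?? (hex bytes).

D0: mem[0x02..0x03] <- [a9 bd]
D1: mem[0x03..0x08] <- [71 a0 4b 6d 44 d2]
D2: mem[0x13..0x19] <- [a9 71 a0 4b 6d 44 d2]
D3: mem[0x27..0x2b] <- [44 d2 42 97 61]
D4: mem[0x0e..0x14] <- [a0 4b 6d 44 d2 04 12]
query mem[0x17]=0x6d, mem[0x0a]=0x97, mem[0x07]=0x44

MEM[0x17,0x0a,0x07] = 6d 97 44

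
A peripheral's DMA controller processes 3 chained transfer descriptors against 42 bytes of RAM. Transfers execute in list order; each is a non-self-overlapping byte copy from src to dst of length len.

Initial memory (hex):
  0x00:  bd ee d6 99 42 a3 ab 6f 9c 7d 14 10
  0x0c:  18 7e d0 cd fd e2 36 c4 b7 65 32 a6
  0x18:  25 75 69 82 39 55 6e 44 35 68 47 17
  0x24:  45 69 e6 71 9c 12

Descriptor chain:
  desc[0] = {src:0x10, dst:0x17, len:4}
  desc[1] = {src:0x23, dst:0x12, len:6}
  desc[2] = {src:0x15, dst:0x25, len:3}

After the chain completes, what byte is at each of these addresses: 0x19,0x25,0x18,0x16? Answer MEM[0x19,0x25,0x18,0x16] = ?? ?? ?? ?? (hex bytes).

#0 dst[0x17+4] := {0xfd,0xe2,0x36,0xc4}
#1 dst[0x12+6] := {0x17,0x45,0x69,0xe6,0x71,0x9c}
#2 dst[0x25+3] := {0xe6,0x71,0x9c}
query mem[0x19]=0x36, mem[0x25]=0xe6, mem[0x18]=0xe2, mem[0x16]=0x71

MEM[0x19,0x25,0x18,0x16] = 36 e6 e2 71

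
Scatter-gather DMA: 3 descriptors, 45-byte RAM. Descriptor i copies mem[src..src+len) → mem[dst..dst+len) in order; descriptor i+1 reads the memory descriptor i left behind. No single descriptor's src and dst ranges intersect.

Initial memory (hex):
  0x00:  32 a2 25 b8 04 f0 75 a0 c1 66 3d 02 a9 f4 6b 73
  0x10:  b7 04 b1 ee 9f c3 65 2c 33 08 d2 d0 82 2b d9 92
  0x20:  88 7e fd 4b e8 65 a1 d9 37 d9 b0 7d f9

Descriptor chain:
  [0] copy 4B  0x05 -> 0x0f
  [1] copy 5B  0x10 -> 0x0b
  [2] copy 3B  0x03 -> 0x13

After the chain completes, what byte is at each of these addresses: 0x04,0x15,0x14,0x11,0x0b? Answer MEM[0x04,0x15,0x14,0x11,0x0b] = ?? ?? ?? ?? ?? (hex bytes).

MEM[0x04,0x15,0x14,0x11,0x0b] = 04 f0 04 a0 75

#0 dst[0x0f+4] := {0xf0,0x75,0xa0,0xc1}
#1 dst[0x0b+5] := {0x75,0xa0,0xc1,0xee,0x9f}
#2 dst[0x13+3] := {0xb8,0x04,0xf0}
query mem[0x04]=0x04, mem[0x15]=0xf0, mem[0x14]=0x04, mem[0x11]=0xa0, mem[0x0b]=0x75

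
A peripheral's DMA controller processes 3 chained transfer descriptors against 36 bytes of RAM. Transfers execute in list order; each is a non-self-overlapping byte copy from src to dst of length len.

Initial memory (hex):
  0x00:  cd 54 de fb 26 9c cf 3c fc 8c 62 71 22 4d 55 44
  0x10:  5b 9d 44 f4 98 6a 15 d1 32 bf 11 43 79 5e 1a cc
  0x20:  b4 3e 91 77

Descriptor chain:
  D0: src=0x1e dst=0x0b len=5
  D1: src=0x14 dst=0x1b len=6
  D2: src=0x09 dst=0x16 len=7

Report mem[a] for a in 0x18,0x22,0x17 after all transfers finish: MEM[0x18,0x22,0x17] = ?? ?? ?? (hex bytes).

#0 dst[0x0b+5] := {0x1a,0xcc,0xb4,0x3e,0x91}
#1 dst[0x1b+6] := {0x98,0x6a,0x15,0xd1,0x32,0xbf}
#2 dst[0x16+7] := {0x8c,0x62,0x1a,0xcc,0xb4,0x3e,0x91}
query mem[0x18]=0x1a, mem[0x22]=0x91, mem[0x17]=0x62

MEM[0x18,0x22,0x17] = 1a 91 62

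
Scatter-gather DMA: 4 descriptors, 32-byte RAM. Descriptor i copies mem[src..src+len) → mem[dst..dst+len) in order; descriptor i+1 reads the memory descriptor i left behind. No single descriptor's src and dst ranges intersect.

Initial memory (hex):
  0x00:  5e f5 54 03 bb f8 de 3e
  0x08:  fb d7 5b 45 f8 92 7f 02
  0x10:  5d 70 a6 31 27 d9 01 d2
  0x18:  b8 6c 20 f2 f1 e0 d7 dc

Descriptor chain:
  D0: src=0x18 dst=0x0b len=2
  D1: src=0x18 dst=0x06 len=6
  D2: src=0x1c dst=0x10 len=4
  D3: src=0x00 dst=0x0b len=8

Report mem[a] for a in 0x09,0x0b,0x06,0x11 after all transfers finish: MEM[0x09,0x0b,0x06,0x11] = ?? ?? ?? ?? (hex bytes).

MEM[0x09,0x0b,0x06,0x11] = f2 5e b8 b8

D0: mem[0x0b..0x0c] <- [b8 6c]
D1: mem[0x06..0x0b] <- [b8 6c 20 f2 f1 e0]
D2: mem[0x10..0x13] <- [f1 e0 d7 dc]
D3: mem[0x0b..0x12] <- [5e f5 54 03 bb f8 b8 6c]
query mem[0x09]=0xf2, mem[0x0b]=0x5e, mem[0x06]=0xb8, mem[0x11]=0xb8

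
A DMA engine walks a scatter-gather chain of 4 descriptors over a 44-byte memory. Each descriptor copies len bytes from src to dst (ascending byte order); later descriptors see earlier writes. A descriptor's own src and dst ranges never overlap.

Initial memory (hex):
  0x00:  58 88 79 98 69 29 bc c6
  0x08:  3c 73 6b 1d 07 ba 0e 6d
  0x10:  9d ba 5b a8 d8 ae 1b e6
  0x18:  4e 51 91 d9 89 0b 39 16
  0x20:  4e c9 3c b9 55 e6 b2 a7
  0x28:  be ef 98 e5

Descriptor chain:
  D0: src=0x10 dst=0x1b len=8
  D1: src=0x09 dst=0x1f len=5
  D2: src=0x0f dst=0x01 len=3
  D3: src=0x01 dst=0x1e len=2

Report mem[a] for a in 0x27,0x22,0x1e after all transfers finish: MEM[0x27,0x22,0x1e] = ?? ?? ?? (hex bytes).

  after D0: wrote 8B at 0x1b = 9dba5ba8d8ae1be6
  after D1: wrote 5B at 0x1f = 736b1d07ba
  after D2: wrote 3B at 0x01 = 6d9dba
  after D3: wrote 2B at 0x1e = 6d9d
query mem[0x27]=0xa7, mem[0x22]=0x07, mem[0x1e]=0x6d

MEM[0x27,0x22,0x1e] = a7 07 6d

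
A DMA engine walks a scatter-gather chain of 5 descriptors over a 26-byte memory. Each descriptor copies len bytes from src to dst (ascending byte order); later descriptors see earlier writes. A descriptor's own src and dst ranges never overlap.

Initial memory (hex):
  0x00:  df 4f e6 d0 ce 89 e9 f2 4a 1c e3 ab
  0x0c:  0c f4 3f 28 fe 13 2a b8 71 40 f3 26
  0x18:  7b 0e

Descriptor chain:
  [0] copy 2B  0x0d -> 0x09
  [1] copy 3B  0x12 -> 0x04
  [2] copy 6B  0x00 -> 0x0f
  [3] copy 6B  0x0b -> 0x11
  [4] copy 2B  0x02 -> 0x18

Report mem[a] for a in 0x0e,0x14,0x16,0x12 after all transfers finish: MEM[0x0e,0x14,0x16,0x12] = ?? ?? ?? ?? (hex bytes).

MEM[0x0e,0x14,0x16,0x12] = 3f 3f 4f 0c

D0: mem[0x09..0x0a] <- [f4 3f]
D1: mem[0x04..0x06] <- [2a b8 71]
D2: mem[0x0f..0x14] <- [df 4f e6 d0 2a b8]
D3: mem[0x11..0x16] <- [ab 0c f4 3f df 4f]
D4: mem[0x18..0x19] <- [e6 d0]
query mem[0x0e]=0x3f, mem[0x14]=0x3f, mem[0x16]=0x4f, mem[0x12]=0x0c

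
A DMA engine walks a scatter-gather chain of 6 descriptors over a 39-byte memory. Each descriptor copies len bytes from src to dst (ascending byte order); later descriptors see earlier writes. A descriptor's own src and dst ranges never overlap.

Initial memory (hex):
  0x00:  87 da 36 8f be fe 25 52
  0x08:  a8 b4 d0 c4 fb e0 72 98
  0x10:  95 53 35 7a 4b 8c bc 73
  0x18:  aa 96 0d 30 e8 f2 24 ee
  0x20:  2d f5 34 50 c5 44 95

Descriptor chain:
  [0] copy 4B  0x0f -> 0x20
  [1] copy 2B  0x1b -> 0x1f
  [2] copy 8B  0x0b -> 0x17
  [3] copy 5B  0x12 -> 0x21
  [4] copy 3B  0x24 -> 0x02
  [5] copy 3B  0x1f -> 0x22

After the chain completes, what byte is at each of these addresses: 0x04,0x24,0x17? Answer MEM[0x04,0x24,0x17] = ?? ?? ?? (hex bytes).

  after D0: wrote 4B at 0x20 = 98955335
  after D1: wrote 2B at 0x1f = 30e8
  after D2: wrote 8B at 0x17 = c4fbe07298955335
  after D3: wrote 5B at 0x21 = 357a4b8cbc
  after D4: wrote 3B at 0x02 = 8cbc95
  after D5: wrote 3B at 0x22 = 30e835
query mem[0x04]=0x95, mem[0x24]=0x35, mem[0x17]=0xc4

MEM[0x04,0x24,0x17] = 95 35 c4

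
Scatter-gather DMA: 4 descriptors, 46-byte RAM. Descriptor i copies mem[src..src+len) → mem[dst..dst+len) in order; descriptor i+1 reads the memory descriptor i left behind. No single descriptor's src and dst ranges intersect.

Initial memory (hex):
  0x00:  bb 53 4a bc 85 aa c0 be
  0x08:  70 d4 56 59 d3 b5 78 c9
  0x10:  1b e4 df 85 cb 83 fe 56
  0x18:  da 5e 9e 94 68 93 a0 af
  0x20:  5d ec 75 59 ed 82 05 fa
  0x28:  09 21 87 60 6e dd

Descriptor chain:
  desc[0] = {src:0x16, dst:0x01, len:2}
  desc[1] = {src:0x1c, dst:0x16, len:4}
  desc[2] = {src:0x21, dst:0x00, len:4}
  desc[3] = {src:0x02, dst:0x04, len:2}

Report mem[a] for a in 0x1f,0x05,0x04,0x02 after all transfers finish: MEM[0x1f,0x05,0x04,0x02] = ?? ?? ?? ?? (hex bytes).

MEM[0x1f,0x05,0x04,0x02] = af ed 59 59

[0] 0x16->0x01 len=2 : fe 56
[1] 0x1c->0x16 len=4 : 68 93 a0 af
[2] 0x21->0x00 len=4 : ec 75 59 ed
[3] 0x02->0x04 len=2 : 59 ed
query mem[0x1f]=0xaf, mem[0x05]=0xed, mem[0x04]=0x59, mem[0x02]=0x59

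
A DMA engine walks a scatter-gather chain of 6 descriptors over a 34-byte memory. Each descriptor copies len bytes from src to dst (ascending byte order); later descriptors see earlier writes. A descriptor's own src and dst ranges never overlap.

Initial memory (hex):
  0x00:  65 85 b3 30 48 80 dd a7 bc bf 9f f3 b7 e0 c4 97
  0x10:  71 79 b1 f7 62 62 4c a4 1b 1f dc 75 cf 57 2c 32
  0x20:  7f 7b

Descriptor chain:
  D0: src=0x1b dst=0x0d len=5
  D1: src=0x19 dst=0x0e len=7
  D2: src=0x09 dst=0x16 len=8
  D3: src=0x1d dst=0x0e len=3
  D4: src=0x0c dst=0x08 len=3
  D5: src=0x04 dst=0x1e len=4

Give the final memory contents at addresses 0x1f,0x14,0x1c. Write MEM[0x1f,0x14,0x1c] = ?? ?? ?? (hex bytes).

MEM[0x1f,0x14,0x1c] = 80 32 dc

[0] 0x1b->0x0d len=5 : 75 cf 57 2c 32
[1] 0x19->0x0e len=7 : 1f dc 75 cf 57 2c 32
[2] 0x09->0x16 len=8 : bf 9f f3 b7 75 1f dc 75
[3] 0x1d->0x0e len=3 : 75 2c 32
[4] 0x0c->0x08 len=3 : b7 75 75
[5] 0x04->0x1e len=4 : 48 80 dd a7
query mem[0x1f]=0x80, mem[0x14]=0x32, mem[0x1c]=0xdc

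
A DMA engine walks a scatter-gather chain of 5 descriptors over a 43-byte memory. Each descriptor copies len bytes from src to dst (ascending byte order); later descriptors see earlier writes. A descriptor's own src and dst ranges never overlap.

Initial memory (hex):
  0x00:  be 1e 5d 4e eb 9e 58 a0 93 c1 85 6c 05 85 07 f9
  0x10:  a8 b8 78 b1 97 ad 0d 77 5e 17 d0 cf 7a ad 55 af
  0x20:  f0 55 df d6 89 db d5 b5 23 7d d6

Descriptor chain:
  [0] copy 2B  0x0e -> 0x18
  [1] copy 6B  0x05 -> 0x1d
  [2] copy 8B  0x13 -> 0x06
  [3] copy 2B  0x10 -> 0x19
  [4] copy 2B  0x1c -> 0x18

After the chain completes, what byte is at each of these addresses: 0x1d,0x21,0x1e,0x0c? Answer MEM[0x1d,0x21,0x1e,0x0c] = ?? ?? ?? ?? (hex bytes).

MEM[0x1d,0x21,0x1e,0x0c] = 9e c1 58 f9

#0 dst[0x18+2] := {0x07,0xf9}
#1 dst[0x1d+6] := {0x9e,0x58,0xa0,0x93,0xc1,0x85}
#2 dst[0x06+8] := {0xb1,0x97,0xad,0x0d,0x77,0x07,0xf9,0xd0}
#3 dst[0x19+2] := {0xa8,0xb8}
#4 dst[0x18+2] := {0x7a,0x9e}
query mem[0x1d]=0x9e, mem[0x21]=0xc1, mem[0x1e]=0x58, mem[0x0c]=0xf9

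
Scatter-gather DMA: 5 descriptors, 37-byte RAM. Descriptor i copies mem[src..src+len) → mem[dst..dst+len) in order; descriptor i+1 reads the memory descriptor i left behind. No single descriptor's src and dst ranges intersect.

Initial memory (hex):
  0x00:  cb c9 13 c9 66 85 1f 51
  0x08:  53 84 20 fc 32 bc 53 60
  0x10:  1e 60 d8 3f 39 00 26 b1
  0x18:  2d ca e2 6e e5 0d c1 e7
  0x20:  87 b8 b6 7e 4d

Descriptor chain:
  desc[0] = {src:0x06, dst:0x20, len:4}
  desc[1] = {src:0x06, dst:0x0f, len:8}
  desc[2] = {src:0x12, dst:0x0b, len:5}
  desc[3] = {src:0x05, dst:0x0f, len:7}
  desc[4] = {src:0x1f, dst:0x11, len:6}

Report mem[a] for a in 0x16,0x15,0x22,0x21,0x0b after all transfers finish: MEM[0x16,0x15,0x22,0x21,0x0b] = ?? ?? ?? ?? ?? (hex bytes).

MEM[0x16,0x15,0x22,0x21,0x0b] = 4d 84 53 51 84

#0 dst[0x20+4] := {0x1f,0x51,0x53,0x84}
#1 dst[0x0f+8] := {0x1f,0x51,0x53,0x84,0x20,0xfc,0x32,0xbc}
#2 dst[0x0b+5] := {0x84,0x20,0xfc,0x32,0xbc}
#3 dst[0x0f+7] := {0x85,0x1f,0x51,0x53,0x84,0x20,0x84}
#4 dst[0x11+6] := {0xe7,0x1f,0x51,0x53,0x84,0x4d}
query mem[0x16]=0x4d, mem[0x15]=0x84, mem[0x22]=0x53, mem[0x21]=0x51, mem[0x0b]=0x84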